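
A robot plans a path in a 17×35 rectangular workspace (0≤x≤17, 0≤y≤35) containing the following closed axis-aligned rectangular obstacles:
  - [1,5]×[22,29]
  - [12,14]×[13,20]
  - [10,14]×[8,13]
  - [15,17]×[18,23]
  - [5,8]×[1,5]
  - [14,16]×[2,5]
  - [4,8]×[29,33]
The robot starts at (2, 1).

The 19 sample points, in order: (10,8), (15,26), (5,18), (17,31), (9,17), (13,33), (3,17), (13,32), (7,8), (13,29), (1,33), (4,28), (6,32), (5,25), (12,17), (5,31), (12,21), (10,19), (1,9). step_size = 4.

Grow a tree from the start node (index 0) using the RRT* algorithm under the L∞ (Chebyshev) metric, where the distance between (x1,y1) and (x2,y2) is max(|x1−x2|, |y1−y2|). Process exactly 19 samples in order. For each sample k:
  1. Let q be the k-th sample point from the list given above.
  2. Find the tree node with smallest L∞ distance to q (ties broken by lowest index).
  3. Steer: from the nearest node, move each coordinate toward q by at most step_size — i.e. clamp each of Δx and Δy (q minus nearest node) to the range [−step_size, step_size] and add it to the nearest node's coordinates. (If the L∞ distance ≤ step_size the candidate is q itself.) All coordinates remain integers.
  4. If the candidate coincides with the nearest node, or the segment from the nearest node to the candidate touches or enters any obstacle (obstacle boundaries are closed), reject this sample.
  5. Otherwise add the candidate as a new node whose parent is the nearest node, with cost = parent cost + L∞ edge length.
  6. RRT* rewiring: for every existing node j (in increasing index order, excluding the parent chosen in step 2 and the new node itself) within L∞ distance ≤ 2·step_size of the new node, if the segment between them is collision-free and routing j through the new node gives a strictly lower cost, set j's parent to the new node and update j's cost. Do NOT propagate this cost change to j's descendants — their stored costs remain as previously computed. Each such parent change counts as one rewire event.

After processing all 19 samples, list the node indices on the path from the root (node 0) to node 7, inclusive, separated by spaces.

Path: 0 1 2 4 5 6 7

1. q=(10,8) nearest=0 d=8 new=(6,5) → blocked by [5,8]×[1,5], reject
2. q=(15,26) nearest=0 d=25 new=(6,5) → blocked by [5,8]×[1,5], reject
3. q=(5,18) nearest=0 d=17 new=(5,5) → blocked by [5,8]×[1,5], reject
4. q=(17,31) nearest=0 d=30 new=(6,5) → blocked by [5,8]×[1,5], reject
5. q=(9,17) nearest=0 d=16 new=(6,5) → blocked by [5,8]×[1,5], reject
6. q=(13,33) nearest=0 d=32 new=(6,5) → blocked by [5,8]×[1,5], reject
7. q=(3,17) nearest=0 d=16 new=(3,5) → add node 1 parent=0 cost=4
8. q=(13,32) nearest=1 d=27 new=(7,9) → add node 2 parent=1 cost=8
9. q=(7,8) nearest=2 d=1 new=(7,8) → add node 3 parent=2 cost=9
10. q=(13,29) nearest=2 d=20 new=(11,13) → blocked by [10,14]×[8,13], reject
11. q=(1,33) nearest=2 d=24 new=(3,13) → add node 4 parent=2 cost=12
12. q=(4,28) nearest=4 d=15 new=(4,17) → add node 5 parent=4 cost=16
13. q=(6,32) nearest=5 d=15 new=(6,21) → add node 6 parent=5 cost=20
14. q=(5,25) nearest=6 d=4 new=(5,25) → blocked by [1,5]×[22,29], reject
15. q=(12,17) nearest=6 d=6 new=(10,17) → add node 7 parent=6 cost=24
16. q=(5,31) nearest=6 d=10 new=(5,25) → blocked by [1,5]×[22,29], reject
17. q=(12,21) nearest=7 d=4 new=(12,21) → add node 8 parent=7 cost=28
18. q=(10,19) nearest=7 d=2 new=(10,19) → add node 9 parent=7 cost=26
19. q=(1,9) nearest=1 d=4 new=(1,9) → add node 10 parent=1 cost=8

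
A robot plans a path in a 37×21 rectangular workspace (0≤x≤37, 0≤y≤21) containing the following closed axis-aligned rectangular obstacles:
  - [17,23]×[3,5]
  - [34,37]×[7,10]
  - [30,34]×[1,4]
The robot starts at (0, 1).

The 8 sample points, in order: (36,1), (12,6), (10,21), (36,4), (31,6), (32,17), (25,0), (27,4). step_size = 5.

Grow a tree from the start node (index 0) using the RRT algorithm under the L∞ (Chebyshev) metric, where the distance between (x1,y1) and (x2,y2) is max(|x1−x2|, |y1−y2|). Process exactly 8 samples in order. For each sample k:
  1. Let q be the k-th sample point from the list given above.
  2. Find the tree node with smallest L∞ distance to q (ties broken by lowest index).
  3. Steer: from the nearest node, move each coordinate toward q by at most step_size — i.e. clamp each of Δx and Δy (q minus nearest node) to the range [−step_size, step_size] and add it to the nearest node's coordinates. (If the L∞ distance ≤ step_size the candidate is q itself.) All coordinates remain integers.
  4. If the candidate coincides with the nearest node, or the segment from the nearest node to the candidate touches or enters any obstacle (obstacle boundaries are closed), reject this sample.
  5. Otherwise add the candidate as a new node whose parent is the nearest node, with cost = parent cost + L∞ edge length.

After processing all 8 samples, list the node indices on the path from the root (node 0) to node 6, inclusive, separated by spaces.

Path: 0 1 2 4 5 6

1. q=(36,1) nearest=0 d=36 new=(5,1) → add node 1 parent=0 cost=5
2. q=(12,6) nearest=1 d=7 new=(10,6) → add node 2 parent=1 cost=10
3. q=(10,21) nearest=2 d=15 new=(10,11) → add node 3 parent=2 cost=15
4. q=(36,4) nearest=2 d=26 new=(15,4) → add node 4 parent=2 cost=15
5. q=(31,6) nearest=4 d=16 new=(20,6) → blocked by [17,23]×[3,5], reject
6. q=(32,17) nearest=4 d=17 new=(20,9) → add node 5 parent=4 cost=20
7. q=(25,0) nearest=5 d=9 new=(25,4) → add node 6 parent=5 cost=25
8. q=(27,4) nearest=6 d=2 new=(27,4) → add node 7 parent=6 cost=27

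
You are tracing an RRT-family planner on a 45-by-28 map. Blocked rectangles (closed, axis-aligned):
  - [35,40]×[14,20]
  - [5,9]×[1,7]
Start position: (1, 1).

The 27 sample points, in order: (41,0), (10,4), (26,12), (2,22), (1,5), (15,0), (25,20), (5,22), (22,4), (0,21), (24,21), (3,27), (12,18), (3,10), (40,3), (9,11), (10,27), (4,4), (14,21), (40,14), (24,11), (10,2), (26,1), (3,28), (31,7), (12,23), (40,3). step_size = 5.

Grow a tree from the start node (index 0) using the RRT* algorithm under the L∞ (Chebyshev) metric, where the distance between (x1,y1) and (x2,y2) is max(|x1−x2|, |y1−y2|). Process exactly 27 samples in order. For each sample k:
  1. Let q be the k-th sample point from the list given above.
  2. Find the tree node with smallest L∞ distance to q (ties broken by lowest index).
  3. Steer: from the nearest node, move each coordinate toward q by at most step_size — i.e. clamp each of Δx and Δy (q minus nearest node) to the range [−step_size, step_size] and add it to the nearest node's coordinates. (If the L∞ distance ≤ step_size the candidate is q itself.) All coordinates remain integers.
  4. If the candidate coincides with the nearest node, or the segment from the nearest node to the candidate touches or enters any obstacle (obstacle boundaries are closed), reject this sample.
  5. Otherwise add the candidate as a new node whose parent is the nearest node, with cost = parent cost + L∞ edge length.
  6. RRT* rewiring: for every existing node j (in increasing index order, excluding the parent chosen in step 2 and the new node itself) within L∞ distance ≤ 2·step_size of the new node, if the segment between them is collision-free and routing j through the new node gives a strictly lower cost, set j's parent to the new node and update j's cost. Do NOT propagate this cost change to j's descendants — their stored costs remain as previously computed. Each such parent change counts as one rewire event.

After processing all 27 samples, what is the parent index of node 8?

1. q=(41,0) nearest=0 d=40 new=(6,0) → add node 1 parent=0 cost=5
2. q=(10,4) nearest=1 d=4 new=(10,4) → blocked by [5,9]×[1,7], reject
3. q=(26,12) nearest=1 d=20 new=(11,5) → blocked by [5,9]×[1,7], reject
4. q=(2,22) nearest=0 d=21 new=(2,6) → add node 2 parent=0 cost=5
5. q=(1,5) nearest=2 d=1 new=(1,5) → add node 3 parent=2 cost=6
6. q=(15,0) nearest=1 d=9 new=(11,0) → add node 4 parent=1 cost=10
7. q=(25,20) nearest=1 d=20 new=(11,5) → blocked by [5,9]×[1,7], reject
8. q=(5,22) nearest=2 d=16 new=(5,11) → add node 5 parent=2 cost=10
9. q=(22,4) nearest=4 d=11 new=(16,4) → add node 6 parent=4 cost=15
10. q=(0,21) nearest=5 d=10 new=(0,16) → add node 7 parent=5 cost=15
11. q=(24,21) nearest=6 d=17 new=(21,9) → add node 8 parent=6 cost=20
12. q=(3,27) nearest=7 d=11 new=(3,21) → add node 9 parent=7 cost=20
13. q=(12,18) nearest=5 d=7 new=(10,16) → add node 10 parent=5 cost=15
14. q=(3,10) nearest=5 d=2 new=(3,10) → add node 11 parent=5 cost=12
15. q=(40,3) nearest=8 d=19 new=(26,4) → add node 12 parent=8 cost=25
16. q=(9,11) nearest=5 d=4 new=(9,11) → add node 13 parent=5 cost=14
17. q=(10,27) nearest=9 d=7 new=(8,26) → add node 14 parent=9 cost=25
18. q=(4,4) nearest=2 d=2 new=(4,4) → add node 15 parent=2 cost=7
19. q=(14,21) nearest=10 d=5 new=(14,21) → add node 16 parent=10 cost=20
20. q=(40,14) nearest=12 d=14 new=(31,9) → add node 17 parent=12 cost=30
21. q=(24,11) nearest=8 d=3 new=(24,11) → add node 18 parent=8 cost=23
22. q=(10,2) nearest=4 d=2 new=(10,2) → add node 19 parent=4 cost=12
23. q=(26,1) nearest=12 d=3 new=(26,1) → add node 20 parent=12 cost=28
24. q=(3,28) nearest=14 d=5 new=(3,28) → add node 21 parent=14 cost=30
25. q=(31,7) nearest=17 d=2 new=(31,7) → add node 22 parent=17 cost=32
26. q=(12,23) nearest=16 d=2 new=(12,23) → add node 23 parent=16 cost=22
27. q=(40,3) nearest=17 d=9 new=(36,4) → add node 24 parent=17 cost=35

Parent of node 8: 6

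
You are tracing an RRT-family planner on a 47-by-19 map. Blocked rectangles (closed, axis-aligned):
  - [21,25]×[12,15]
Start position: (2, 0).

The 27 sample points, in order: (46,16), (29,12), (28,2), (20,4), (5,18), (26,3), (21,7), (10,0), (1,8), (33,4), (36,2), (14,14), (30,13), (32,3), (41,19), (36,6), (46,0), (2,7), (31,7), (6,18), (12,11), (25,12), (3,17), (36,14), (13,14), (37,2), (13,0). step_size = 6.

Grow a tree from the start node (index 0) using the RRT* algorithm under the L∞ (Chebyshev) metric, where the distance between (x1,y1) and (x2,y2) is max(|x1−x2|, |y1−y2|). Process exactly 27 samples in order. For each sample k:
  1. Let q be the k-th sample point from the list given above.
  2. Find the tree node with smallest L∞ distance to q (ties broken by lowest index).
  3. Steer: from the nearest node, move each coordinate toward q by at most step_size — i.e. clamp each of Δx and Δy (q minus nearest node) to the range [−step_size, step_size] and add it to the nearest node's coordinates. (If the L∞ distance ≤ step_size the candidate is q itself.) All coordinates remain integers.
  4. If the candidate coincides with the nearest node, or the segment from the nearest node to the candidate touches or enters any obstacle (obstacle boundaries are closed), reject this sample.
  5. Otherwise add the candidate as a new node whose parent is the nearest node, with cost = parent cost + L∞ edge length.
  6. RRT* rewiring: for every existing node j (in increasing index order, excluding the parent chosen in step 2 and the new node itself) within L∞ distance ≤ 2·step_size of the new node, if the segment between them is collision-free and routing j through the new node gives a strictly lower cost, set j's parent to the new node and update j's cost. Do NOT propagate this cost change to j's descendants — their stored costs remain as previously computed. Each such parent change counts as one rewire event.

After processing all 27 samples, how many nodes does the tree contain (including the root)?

1. q=(46,16) nearest=0 d=44 new=(8,6) → add node 1 parent=0 cost=6
2. q=(29,12) nearest=1 d=21 new=(14,12) → add node 2 parent=1 cost=12
3. q=(28,2) nearest=2 d=14 new=(20,6) → add node 3 parent=2 cost=18
4. q=(20,4) nearest=3 d=2 new=(20,4) → add node 4 parent=3 cost=20
5. q=(5,18) nearest=2 d=9 new=(8,18) → add node 5 parent=2 cost=18
6. q=(26,3) nearest=3 d=6 new=(26,3) → add node 6 parent=3 cost=24
7. q=(21,7) nearest=3 d=1 new=(21,7) → add node 7 parent=3 cost=19
8. q=(10,0) nearest=1 d=6 new=(10,0) → add node 8 parent=1 cost=12
9. q=(1,8) nearest=1 d=7 new=(2,8) → add node 9 parent=1 cost=12
10. q=(33,4) nearest=6 d=7 new=(32,4) → add node 10 parent=6 cost=30
11. q=(36,2) nearest=10 d=4 new=(36,2) → add node 11 parent=10 cost=34
12. q=(14,14) nearest=2 d=2 new=(14,14) → add node 12 parent=2 cost=14
13. q=(30,13) nearest=7 d=9 new=(27,13) → add node 13 parent=7 cost=25
14. q=(32,3) nearest=10 d=1 new=(32,3) → add node 14 parent=10 cost=31
15. q=(41,19) nearest=13 d=14 new=(33,19) → add node 15 parent=13 cost=31
16. q=(36,6) nearest=10 d=4 new=(36,6) → add node 16 parent=10 cost=34
17. q=(46,0) nearest=11 d=10 new=(42,0) → add node 17 parent=11 cost=40
18. q=(2,7) nearest=9 d=1 new=(2,7) → add node 18 parent=9 cost=13
19. q=(31,7) nearest=10 d=3 new=(31,7) → add node 19 parent=10 cost=33
20. q=(6,18) nearest=5 d=2 new=(6,18) → add node 20 parent=5 cost=20
21. q=(12,11) nearest=2 d=2 new=(12,11) → add node 21 parent=2 cost=14
22. q=(25,12) nearest=13 d=2 new=(25,12) → blocked by [21,25]×[12,15], reject
23. q=(3,17) nearest=20 d=3 new=(3,17) → add node 22 parent=20 cost=23
24. q=(36,14) nearest=15 d=5 new=(36,14) → add node 23 parent=15 cost=36
25. q=(13,14) nearest=12 d=1 new=(13,14) → add node 24 parent=12 cost=15
26. q=(37,2) nearest=11 d=1 new=(37,2) → add node 25 parent=11 cost=35
27. q=(13,0) nearest=8 d=3 new=(13,0) → add node 26 parent=8 cost=15

Node count: 27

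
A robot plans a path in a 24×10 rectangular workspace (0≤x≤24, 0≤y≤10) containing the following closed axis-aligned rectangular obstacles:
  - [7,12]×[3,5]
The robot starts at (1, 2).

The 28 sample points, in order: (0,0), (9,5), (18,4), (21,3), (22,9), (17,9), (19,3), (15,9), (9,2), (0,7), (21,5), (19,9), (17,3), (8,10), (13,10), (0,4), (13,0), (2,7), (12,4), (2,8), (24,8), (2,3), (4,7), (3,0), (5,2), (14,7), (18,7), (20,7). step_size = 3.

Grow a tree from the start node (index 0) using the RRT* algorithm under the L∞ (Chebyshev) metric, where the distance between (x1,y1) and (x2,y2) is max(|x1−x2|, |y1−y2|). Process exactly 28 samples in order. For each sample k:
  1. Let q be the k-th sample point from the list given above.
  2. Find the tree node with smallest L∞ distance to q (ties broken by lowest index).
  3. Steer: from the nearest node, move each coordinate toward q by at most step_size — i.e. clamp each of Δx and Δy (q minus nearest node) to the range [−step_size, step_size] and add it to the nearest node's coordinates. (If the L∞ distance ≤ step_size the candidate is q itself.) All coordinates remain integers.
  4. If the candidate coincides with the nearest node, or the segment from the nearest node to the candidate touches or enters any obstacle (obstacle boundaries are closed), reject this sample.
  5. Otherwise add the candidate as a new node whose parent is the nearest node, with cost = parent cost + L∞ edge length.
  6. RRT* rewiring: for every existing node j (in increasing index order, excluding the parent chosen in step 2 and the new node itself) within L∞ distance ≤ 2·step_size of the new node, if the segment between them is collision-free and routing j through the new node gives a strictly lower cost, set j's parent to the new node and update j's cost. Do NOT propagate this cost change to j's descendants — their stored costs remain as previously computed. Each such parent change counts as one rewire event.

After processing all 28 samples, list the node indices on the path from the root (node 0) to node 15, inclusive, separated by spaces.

1. q=(0,0) nearest=0 d=2 new=(0,0) → add node 1 parent=0 cost=2
2. q=(9,5) nearest=0 d=8 new=(4,5) → add node 2 parent=0 cost=3
3. q=(18,4) nearest=2 d=14 new=(7,4) → blocked by [7,12]×[3,5], reject
4. q=(21,3) nearest=2 d=17 new=(7,3) → blocked by [7,12]×[3,5], reject
5. q=(22,9) nearest=2 d=18 new=(7,8) → add node 3 parent=2 cost=6
6. q=(17,9) nearest=3 d=10 new=(10,9) → add node 4 parent=3 cost=9
7. q=(19,3) nearest=4 d=9 new=(13,6) → add node 5 parent=4 cost=12
8. q=(15,9) nearest=5 d=3 new=(15,9) → add node 6 parent=5 cost=15
9. q=(9,2) nearest=5 d=4 new=(10,3) → blocked by [7,12]×[3,5], reject
10. q=(0,7) nearest=2 d=4 new=(1,7) → add node 7 parent=2 cost=6
11. q=(21,5) nearest=6 d=6 new=(18,6) → add node 8 parent=6 cost=18
12. q=(19,9) nearest=8 d=3 new=(19,9) → add node 9 parent=8 cost=21
13. q=(17,3) nearest=8 d=3 new=(17,3) → add node 10 parent=8 cost=21
14. q=(8,10) nearest=3 d=2 new=(8,10) → add node 11 parent=3 cost=8
15. q=(13,10) nearest=6 d=2 new=(13,10) → add node 12 parent=6 cost=17
16. q=(0,4) nearest=0 d=2 new=(0,4) → add node 13 parent=0 cost=2; rewire 7→13 (5<6)
17. q=(13,0) nearest=10 d=4 new=(14,0) → add node 14 parent=10 cost=24
18. q=(2,7) nearest=7 d=1 new=(2,7) → add node 15 parent=7 cost=6
19. q=(12,4) nearest=5 d=2 new=(12,4) → blocked by [7,12]×[3,5], reject
20. q=(2,8) nearest=7 d=1 new=(2,8) → add node 16 parent=7 cost=6
21. q=(24,8) nearest=9 d=5 new=(22,8) → add node 17 parent=9 cost=24
22. q=(2,3) nearest=0 d=1 new=(2,3) → add node 18 parent=0 cost=1; rewire 15→18 (5<6)
23. q=(4,7) nearest=2 d=2 new=(4,7) → add node 19 parent=2 cost=5
24. q=(3,0) nearest=0 d=2 new=(3,0) → add node 20 parent=0 cost=2
25. q=(5,2) nearest=20 d=2 new=(5,2) → add node 21 parent=20 cost=4
26. q=(14,7) nearest=5 d=1 new=(14,7) → add node 22 parent=5 cost=13; rewire 8→22 (17<18); rewire 9→22 (18<21); rewire 10→22 (17<21); rewire 12→22 (16<17)
27. q=(18,7) nearest=8 d=1 new=(18,7) → add node 23 parent=8 cost=18; rewire 17→23 (22<24)
28. q=(20,7) nearest=8 d=2 new=(20,7) → add node 24 parent=8 cost=19; rewire 17→24 (21<22)

Path: 0 18 15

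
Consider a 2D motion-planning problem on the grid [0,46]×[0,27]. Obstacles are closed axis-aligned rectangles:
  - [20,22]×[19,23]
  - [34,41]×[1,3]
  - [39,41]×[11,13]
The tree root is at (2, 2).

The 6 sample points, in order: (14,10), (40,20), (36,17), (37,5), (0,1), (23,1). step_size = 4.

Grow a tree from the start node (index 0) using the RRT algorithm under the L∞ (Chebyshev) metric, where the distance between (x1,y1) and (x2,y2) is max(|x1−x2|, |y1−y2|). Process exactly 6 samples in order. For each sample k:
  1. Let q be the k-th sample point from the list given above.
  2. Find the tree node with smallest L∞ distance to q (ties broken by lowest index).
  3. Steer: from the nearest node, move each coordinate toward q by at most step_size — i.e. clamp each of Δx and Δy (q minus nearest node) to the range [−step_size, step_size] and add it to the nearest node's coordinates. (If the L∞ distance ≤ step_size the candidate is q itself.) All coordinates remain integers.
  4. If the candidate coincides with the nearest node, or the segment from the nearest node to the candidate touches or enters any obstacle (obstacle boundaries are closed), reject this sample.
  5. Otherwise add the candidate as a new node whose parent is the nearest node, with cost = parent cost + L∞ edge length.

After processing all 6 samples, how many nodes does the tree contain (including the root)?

Node count: 7

1. q=(14,10) nearest=0 d=12 new=(6,6) → add node 1 parent=0 cost=4
2. q=(40,20) nearest=1 d=34 new=(10,10) → add node 2 parent=1 cost=8
3. q=(36,17) nearest=2 d=26 new=(14,14) → add node 3 parent=2 cost=12
4. q=(37,5) nearest=3 d=23 new=(18,10) → add node 4 parent=3 cost=16
5. q=(0,1) nearest=0 d=2 new=(0,1) → add node 5 parent=0 cost=2
6. q=(23,1) nearest=4 d=9 new=(22,6) → add node 6 parent=4 cost=20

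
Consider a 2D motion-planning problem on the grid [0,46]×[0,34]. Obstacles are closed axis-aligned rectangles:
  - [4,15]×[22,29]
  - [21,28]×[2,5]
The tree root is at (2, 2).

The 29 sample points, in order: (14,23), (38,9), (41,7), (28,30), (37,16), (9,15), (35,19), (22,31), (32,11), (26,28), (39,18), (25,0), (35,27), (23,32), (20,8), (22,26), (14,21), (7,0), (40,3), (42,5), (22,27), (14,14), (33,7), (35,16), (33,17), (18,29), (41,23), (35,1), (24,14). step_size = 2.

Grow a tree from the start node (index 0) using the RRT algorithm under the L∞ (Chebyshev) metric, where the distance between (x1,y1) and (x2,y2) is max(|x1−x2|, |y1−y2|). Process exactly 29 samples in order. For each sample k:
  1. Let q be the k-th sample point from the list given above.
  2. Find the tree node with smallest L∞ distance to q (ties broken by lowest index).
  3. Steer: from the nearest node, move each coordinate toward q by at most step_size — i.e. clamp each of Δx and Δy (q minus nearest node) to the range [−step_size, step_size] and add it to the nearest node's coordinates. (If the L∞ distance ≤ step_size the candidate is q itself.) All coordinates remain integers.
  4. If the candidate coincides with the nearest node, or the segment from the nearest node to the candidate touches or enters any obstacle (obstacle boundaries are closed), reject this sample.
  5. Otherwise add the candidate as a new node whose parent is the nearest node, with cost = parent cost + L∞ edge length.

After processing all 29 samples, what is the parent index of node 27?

Parent of node 27: 25

1. q=(14,23) nearest=0 d=21 new=(4,4) → add node 1 parent=0 cost=2
2. q=(38,9) nearest=1 d=34 new=(6,6) → add node 2 parent=1 cost=4
3. q=(41,7) nearest=2 d=35 new=(8,7) → add node 3 parent=2 cost=6
4. q=(28,30) nearest=3 d=23 new=(10,9) → add node 4 parent=3 cost=8
5. q=(37,16) nearest=4 d=27 new=(12,11) → add node 5 parent=4 cost=10
6. q=(9,15) nearest=5 d=4 new=(10,13) → add node 6 parent=5 cost=12
7. q=(35,19) nearest=5 d=23 new=(14,13) → add node 7 parent=5 cost=12
8. q=(22,31) nearest=6 d=18 new=(12,15) → add node 8 parent=6 cost=14
9. q=(32,11) nearest=7 d=18 new=(16,11) → add node 9 parent=7 cost=14
10. q=(26,28) nearest=8 d=14 new=(14,17) → add node 10 parent=8 cost=16
11. q=(39,18) nearest=9 d=23 new=(18,13) → add node 11 parent=9 cost=16
12. q=(25,0) nearest=9 d=11 new=(18,9) → add node 12 parent=9 cost=16
13. q=(35,27) nearest=11 d=17 new=(20,15) → add node 13 parent=11 cost=18
14. q=(23,32) nearest=10 d=15 new=(16,19) → add node 14 parent=10 cost=18
15. q=(20,8) nearest=12 d=2 new=(20,8) → add node 15 parent=12 cost=18
16. q=(22,26) nearest=14 d=7 new=(18,21) → add node 16 parent=14 cost=20
17. q=(14,21) nearest=14 d=2 new=(14,21) → add node 17 parent=14 cost=20
18. q=(7,0) nearest=1 d=4 new=(6,2) → add node 18 parent=1 cost=4
19. q=(40,3) nearest=13 d=20 new=(22,13) → add node 19 parent=13 cost=20
20. q=(42,5) nearest=19 d=20 new=(24,11) → add node 20 parent=19 cost=22
21. q=(22,27) nearest=16 d=6 new=(20,23) → add node 21 parent=16 cost=22
22. q=(14,14) nearest=7 d=1 new=(14,14) → add node 22 parent=7 cost=13
23. q=(33,7) nearest=20 d=9 new=(26,9) → add node 23 parent=20 cost=24
24. q=(35,16) nearest=23 d=9 new=(28,11) → add node 24 parent=23 cost=26
25. q=(33,17) nearest=24 d=6 new=(30,13) → add node 25 parent=24 cost=28
26. q=(18,29) nearest=21 d=6 new=(18,25) → add node 26 parent=21 cost=24
27. q=(41,23) nearest=25 d=11 new=(32,15) → add node 27 parent=25 cost=30
28. q=(35,1) nearest=23 d=9 new=(28,7) → add node 28 parent=23 cost=26
29. q=(24,14) nearest=19 d=2 new=(24,14) → add node 29 parent=19 cost=22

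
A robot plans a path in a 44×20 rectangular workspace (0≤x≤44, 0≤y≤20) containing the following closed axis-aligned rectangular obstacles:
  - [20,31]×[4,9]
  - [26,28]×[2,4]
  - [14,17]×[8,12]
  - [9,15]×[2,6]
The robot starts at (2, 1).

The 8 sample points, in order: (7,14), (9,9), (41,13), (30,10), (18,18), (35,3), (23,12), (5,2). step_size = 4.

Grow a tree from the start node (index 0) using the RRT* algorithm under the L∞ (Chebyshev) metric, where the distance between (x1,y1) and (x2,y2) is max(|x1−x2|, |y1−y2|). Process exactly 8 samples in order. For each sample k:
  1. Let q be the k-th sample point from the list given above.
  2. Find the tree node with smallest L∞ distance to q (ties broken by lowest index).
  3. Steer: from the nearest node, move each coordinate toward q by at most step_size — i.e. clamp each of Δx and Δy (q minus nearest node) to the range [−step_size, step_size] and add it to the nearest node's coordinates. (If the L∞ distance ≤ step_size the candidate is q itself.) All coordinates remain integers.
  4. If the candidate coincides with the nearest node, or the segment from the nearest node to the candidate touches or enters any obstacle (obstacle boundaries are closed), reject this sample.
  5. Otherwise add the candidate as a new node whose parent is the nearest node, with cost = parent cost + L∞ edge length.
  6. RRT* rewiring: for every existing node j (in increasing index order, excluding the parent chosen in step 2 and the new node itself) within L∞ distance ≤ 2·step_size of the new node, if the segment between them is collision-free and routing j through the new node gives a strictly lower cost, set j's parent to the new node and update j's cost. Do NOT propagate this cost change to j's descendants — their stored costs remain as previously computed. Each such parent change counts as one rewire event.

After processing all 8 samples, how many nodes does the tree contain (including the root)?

1. q=(7,14) nearest=0 d=13 new=(6,5) → add node 1 parent=0 cost=4
2. q=(9,9) nearest=1 d=4 new=(9,9) → add node 2 parent=1 cost=8
3. q=(41,13) nearest=2 d=32 new=(13,13) → add node 3 parent=2 cost=12
4. q=(30,10) nearest=3 d=17 new=(17,10) → blocked by [14,17]×[8,12], reject
5. q=(18,18) nearest=3 d=5 new=(17,17) → add node 4 parent=3 cost=16
6. q=(35,3) nearest=4 d=18 new=(21,13) → add node 5 parent=4 cost=20
7. q=(23,12) nearest=5 d=2 new=(23,12) → add node 6 parent=5 cost=22
8. q=(5,2) nearest=0 d=3 new=(5,2) → add node 7 parent=0 cost=3

Node count: 8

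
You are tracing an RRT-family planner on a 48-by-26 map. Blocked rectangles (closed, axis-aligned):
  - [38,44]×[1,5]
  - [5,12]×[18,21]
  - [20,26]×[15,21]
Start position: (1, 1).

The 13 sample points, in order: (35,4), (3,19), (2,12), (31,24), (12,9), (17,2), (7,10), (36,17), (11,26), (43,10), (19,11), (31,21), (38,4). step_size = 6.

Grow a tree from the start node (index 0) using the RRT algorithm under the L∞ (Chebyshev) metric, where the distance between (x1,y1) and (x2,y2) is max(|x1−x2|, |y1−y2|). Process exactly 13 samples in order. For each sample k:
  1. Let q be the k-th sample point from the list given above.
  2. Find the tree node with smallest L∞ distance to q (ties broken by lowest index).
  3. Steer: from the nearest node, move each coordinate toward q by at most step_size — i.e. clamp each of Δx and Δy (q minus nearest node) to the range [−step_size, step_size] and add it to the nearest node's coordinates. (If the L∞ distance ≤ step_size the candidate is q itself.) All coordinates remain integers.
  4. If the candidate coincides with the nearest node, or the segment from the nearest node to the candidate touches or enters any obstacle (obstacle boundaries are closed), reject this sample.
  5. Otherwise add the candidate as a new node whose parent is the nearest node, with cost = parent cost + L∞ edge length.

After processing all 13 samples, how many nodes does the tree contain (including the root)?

Node count: 13

1. q=(35,4) nearest=0 d=34 new=(7,4) → add node 1 parent=0 cost=6
2. q=(3,19) nearest=1 d=15 new=(3,10) → add node 2 parent=1 cost=12
3. q=(2,12) nearest=2 d=2 new=(2,12) → add node 3 parent=2 cost=14
4. q=(31,24) nearest=1 d=24 new=(13,10) → add node 4 parent=1 cost=12
5. q=(12,9) nearest=4 d=1 new=(12,9) → add node 5 parent=4 cost=13
6. q=(17,2) nearest=5 d=7 new=(17,3) → add node 6 parent=5 cost=19
7. q=(7,10) nearest=2 d=4 new=(7,10) → add node 7 parent=2 cost=16
8. q=(36,17) nearest=6 d=19 new=(23,9) → add node 8 parent=6 cost=25
9. q=(11,26) nearest=3 d=14 new=(8,18) → blocked by [5,12]×[18,21], reject
10. q=(43,10) nearest=8 d=20 new=(29,10) → add node 9 parent=8 cost=31
11. q=(19,11) nearest=8 d=4 new=(19,11) → add node 10 parent=8 cost=29
12. q=(31,21) nearest=9 d=11 new=(31,16) → add node 11 parent=9 cost=37
13. q=(38,4) nearest=9 d=9 new=(35,4) → add node 12 parent=9 cost=37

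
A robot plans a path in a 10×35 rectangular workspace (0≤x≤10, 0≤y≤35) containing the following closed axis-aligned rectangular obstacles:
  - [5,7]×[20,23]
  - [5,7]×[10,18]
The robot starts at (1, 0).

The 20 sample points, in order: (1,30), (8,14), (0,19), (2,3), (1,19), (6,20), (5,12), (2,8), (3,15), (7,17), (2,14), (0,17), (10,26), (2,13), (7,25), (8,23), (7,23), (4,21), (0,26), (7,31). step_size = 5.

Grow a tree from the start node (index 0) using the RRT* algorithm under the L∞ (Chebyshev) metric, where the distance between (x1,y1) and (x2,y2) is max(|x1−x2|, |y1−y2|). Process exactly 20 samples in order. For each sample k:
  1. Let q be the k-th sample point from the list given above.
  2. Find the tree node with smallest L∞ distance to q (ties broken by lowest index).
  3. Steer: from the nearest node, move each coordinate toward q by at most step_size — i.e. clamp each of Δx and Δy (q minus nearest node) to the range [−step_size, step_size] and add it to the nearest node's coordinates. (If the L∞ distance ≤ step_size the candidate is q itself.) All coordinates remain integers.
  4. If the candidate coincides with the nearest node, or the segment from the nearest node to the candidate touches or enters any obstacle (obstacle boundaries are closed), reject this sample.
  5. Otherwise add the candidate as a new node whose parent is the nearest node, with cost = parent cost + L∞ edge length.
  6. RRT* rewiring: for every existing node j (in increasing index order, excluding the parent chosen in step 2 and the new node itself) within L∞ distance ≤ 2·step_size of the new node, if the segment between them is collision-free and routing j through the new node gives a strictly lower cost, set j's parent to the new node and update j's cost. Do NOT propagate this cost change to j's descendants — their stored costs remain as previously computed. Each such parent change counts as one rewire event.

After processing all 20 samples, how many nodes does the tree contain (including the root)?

Node count: 13

1. q=(1,30) nearest=0 d=30 new=(1,5) → add node 1 parent=0 cost=5
2. q=(8,14) nearest=1 d=9 new=(6,10) → blocked by [5,7]×[10,18], reject
3. q=(0,19) nearest=1 d=14 new=(0,10) → add node 2 parent=1 cost=10
4. q=(2,3) nearest=1 d=2 new=(2,3) → add node 3 parent=1 cost=7
5. q=(1,19) nearest=2 d=9 new=(1,15) → add node 4 parent=2 cost=15
6. q=(6,20) nearest=4 d=5 new=(6,20) → blocked by [5,7]×[20,23], reject
7. q=(5,12) nearest=4 d=4 new=(5,12) → blocked by [5,7]×[10,18], reject
8. q=(2,8) nearest=2 d=2 new=(2,8) → add node 5 parent=2 cost=12
9. q=(3,15) nearest=4 d=2 new=(3,15) → add node 6 parent=4 cost=17
10. q=(7,17) nearest=6 d=4 new=(7,17) → blocked by [5,7]×[10,18], reject
11. q=(2,14) nearest=4 d=1 new=(2,14) → add node 7 parent=4 cost=16
12. q=(0,17) nearest=4 d=2 new=(0,17) → add node 8 parent=4 cost=17
13. q=(10,26) nearest=8 d=10 new=(5,22) → blocked by [5,7]×[20,23], reject
14. q=(2,13) nearest=7 d=1 new=(2,13) → add node 9 parent=7 cost=17
15. q=(7,25) nearest=8 d=8 new=(5,22) → blocked by [5,7]×[20,23], reject
16. q=(8,23) nearest=4 d=8 new=(6,20) → blocked by [5,7]×[20,23], reject
17. q=(7,23) nearest=8 d=7 new=(5,22) → blocked by [5,7]×[20,23], reject
18. q=(4,21) nearest=8 d=4 new=(4,21) → add node 10 parent=8 cost=21
19. q=(0,26) nearest=10 d=5 new=(0,26) → add node 11 parent=10 cost=26
20. q=(7,31) nearest=11 d=7 new=(5,31) → add node 12 parent=11 cost=31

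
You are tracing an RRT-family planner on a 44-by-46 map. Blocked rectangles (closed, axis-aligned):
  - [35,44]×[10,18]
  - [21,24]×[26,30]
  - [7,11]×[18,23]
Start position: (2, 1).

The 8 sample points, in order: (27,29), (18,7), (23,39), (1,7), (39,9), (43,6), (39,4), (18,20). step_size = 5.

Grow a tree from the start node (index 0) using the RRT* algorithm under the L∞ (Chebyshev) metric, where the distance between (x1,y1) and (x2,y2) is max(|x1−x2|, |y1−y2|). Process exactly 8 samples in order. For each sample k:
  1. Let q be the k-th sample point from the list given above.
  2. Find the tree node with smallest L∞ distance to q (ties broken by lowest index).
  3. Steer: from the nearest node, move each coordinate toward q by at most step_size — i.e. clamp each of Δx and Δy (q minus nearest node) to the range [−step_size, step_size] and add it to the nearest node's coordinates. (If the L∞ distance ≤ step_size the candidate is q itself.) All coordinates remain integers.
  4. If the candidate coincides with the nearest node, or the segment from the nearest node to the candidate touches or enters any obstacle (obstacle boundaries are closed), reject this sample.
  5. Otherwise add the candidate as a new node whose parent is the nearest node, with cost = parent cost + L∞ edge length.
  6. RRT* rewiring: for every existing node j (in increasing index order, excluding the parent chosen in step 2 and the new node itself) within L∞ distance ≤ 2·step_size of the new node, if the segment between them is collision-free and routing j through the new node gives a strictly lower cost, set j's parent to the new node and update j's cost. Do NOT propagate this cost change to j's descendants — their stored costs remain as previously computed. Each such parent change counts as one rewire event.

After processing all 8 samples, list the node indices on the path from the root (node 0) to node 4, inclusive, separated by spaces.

Path: 0 4

1. q=(27,29) nearest=0 d=28 new=(7,6) → add node 1 parent=0 cost=5
2. q=(18,7) nearest=1 d=11 new=(12,7) → add node 2 parent=1 cost=10
3. q=(23,39) nearest=2 d=32 new=(17,12) → add node 3 parent=2 cost=15
4. q=(1,7) nearest=0 d=6 new=(1,6) → add node 4 parent=0 cost=5
5. q=(39,9) nearest=3 d=22 new=(22,9) → add node 5 parent=3 cost=20
6. q=(43,6) nearest=5 d=21 new=(27,6) → add node 6 parent=5 cost=25
7. q=(39,4) nearest=6 d=12 new=(32,4) → add node 7 parent=6 cost=30
8. q=(18,20) nearest=3 d=8 new=(18,17) → add node 8 parent=3 cost=20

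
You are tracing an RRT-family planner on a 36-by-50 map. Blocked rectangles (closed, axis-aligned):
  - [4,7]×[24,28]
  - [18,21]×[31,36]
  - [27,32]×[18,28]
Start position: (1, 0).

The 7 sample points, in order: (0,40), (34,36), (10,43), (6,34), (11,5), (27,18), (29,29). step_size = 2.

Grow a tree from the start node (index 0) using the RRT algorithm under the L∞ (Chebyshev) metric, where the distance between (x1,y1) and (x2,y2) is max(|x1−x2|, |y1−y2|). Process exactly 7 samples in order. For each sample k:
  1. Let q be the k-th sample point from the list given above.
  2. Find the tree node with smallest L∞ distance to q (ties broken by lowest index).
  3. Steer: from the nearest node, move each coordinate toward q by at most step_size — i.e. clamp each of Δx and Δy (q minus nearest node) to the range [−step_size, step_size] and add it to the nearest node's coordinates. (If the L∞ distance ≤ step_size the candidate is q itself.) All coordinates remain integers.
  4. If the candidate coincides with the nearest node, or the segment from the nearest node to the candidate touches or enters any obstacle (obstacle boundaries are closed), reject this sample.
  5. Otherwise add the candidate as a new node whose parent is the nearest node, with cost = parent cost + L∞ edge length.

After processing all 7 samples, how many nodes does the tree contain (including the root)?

1. q=(0,40) nearest=0 d=40 new=(0,2) → add node 1 parent=0 cost=2
2. q=(34,36) nearest=1 d=34 new=(2,4) → add node 2 parent=1 cost=4
3. q=(10,43) nearest=2 d=39 new=(4,6) → add node 3 parent=2 cost=6
4. q=(6,34) nearest=3 d=28 new=(6,8) → add node 4 parent=3 cost=8
5. q=(11,5) nearest=4 d=5 new=(8,6) → add node 5 parent=4 cost=10
6. q=(27,18) nearest=5 d=19 new=(10,8) → add node 6 parent=5 cost=12
7. q=(29,29) nearest=6 d=21 new=(12,10) → add node 7 parent=6 cost=14

Node count: 8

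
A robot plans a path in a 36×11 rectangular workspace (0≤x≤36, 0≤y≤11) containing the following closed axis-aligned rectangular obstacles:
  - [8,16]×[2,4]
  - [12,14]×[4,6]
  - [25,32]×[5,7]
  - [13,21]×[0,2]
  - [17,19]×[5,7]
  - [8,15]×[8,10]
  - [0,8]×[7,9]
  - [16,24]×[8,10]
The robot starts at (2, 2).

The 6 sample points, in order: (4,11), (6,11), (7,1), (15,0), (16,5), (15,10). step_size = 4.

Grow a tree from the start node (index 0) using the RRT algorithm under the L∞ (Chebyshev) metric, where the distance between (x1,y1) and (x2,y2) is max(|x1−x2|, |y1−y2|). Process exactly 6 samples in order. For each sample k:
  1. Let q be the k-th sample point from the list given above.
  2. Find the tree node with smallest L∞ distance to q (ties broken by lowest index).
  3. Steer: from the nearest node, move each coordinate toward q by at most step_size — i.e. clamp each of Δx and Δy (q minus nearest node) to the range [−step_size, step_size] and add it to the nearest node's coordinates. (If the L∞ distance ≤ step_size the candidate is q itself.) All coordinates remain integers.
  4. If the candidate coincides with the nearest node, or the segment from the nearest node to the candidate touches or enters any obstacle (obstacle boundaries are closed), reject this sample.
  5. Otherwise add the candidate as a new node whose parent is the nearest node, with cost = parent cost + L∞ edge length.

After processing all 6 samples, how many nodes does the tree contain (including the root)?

Node count: 4

1. q=(4,11) nearest=0 d=9 new=(4,6) → add node 1 parent=0 cost=4
2. q=(6,11) nearest=1 d=5 new=(6,10) → blocked by [0,8]×[7,9], reject
3. q=(7,1) nearest=0 d=5 new=(6,1) → add node 2 parent=0 cost=4
4. q=(15,0) nearest=2 d=9 new=(10,0) → add node 3 parent=2 cost=8
5. q=(16,5) nearest=3 d=6 new=(14,4) → blocked by [8,16]×[2,4], reject
6. q=(15,10) nearest=2 d=9 new=(10,5) → blocked by [8,16]×[2,4], reject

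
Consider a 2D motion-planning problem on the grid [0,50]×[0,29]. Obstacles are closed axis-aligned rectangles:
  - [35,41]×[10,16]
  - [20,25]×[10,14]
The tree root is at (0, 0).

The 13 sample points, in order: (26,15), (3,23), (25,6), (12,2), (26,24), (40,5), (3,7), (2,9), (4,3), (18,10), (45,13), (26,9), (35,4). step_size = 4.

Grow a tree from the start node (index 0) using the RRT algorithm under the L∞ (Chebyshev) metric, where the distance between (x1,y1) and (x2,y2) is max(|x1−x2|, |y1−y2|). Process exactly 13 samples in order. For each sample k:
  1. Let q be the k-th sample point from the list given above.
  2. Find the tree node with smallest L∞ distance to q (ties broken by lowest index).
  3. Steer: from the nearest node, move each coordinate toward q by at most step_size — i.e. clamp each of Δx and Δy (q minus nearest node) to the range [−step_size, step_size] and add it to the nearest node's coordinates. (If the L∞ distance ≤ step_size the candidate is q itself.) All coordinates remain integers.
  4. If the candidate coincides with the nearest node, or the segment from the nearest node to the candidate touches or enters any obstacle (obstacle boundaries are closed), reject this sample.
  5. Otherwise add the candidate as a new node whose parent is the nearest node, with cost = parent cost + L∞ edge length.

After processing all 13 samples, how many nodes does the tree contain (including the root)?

Node count: 13

1. q=(26,15) nearest=0 d=26 new=(4,4) → add node 1 parent=0 cost=4
2. q=(3,23) nearest=1 d=19 new=(3,8) → add node 2 parent=1 cost=8
3. q=(25,6) nearest=1 d=21 new=(8,6) → add node 3 parent=1 cost=8
4. q=(12,2) nearest=3 d=4 new=(12,2) → add node 4 parent=3 cost=12
5. q=(26,24) nearest=3 d=18 new=(12,10) → add node 5 parent=3 cost=12
6. q=(40,5) nearest=4 d=28 new=(16,5) → add node 6 parent=4 cost=16
7. q=(3,7) nearest=2 d=1 new=(3,7) → add node 7 parent=2 cost=9
8. q=(2,9) nearest=2 d=1 new=(2,9) → add node 8 parent=2 cost=9
9. q=(4,3) nearest=1 d=1 new=(4,3) → add node 9 parent=1 cost=5
10. q=(18,10) nearest=6 d=5 new=(18,9) → add node 10 parent=6 cost=20
11. q=(45,13) nearest=10 d=27 new=(22,13) → blocked by [20,25]×[10,14], reject
12. q=(26,9) nearest=10 d=8 new=(22,9) → add node 11 parent=10 cost=24
13. q=(35,4) nearest=11 d=13 new=(26,5) → add node 12 parent=11 cost=28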